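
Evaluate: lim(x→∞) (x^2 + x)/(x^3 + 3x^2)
This is an ∞/∞ indeterminate form.

Apply L'Hôpital's rule: differentiate numerator and denominator separately.
  f(x) = x^2 + x   ⇒   f'(x) = 2·x + 1
  g(x) = x^3 + 3·x^2   ⇒   g'(x) = 3·x^2 + 6·x
  lim(x→∞) f'(x)/g'(x) = lim(x→∞) (2·x + 1)/(3·x^2 + 6·x)
  = 0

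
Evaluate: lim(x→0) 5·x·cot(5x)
This is a 0·∞ indeterminate form.

Rewrite 0·∞ as a quotient (0/0 or ∞/∞ form), then apply L'Hôpital's rule:
  lim(x→0) 5·x·cot(5x) = 1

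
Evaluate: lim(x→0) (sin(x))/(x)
This is a 0/0 indeterminate form.

Apply L'Hôpital's rule: differentiate numerator and denominator separately.
  f(x) = sin(x)   ⇒   f'(x) = cos(x)
  g(x) = x   ⇒   g'(x) = 1
  lim(x→0) f'(x)/g'(x) = lim(x→0) (cos(x))/(1)
  = 1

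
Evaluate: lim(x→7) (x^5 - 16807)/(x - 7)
This is a standard limit.

Factor or rationalize the expression:
  lim(x→7) (x^5 - 16807)/(x - 7) = 12005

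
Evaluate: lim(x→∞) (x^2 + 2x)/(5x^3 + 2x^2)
This is an ∞/∞ indeterminate form.

Apply L'Hôpital's rule: differentiate numerator and denominator separately.
  f(x) = x^2 + 2·x   ⇒   f'(x) = 2·x + 2
  g(x) = 5·x^3 + 2·x^2   ⇒   g'(x) = 15·x^2 + 4·x
  lim(x→∞) f'(x)/g'(x) = lim(x→∞) (2·x + 2)/(15·x^2 + 4·x)
  = 0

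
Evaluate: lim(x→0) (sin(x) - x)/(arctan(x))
This is a 0/0 indeterminate form.

Apply L'Hôpital's rule: differentiate numerator and denominator separately.
  f(x) = -x + sin(x)   ⇒   f'(x) = cos(x) - 1
  g(x) = atan(x)   ⇒   g'(x) = 1/(x^2 + 1)
  lim(x→0) f'(x)/g'(x) = lim(x→0) (cos(x) - 1)/(1/(x^2 + 1))
  = 0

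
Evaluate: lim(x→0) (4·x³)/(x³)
This is a 0/0 indeterminate form.

Apply L'Hôpital's rule: differentiate numerator and denominator separately.
  f(x) = 4·x^3   ⇒   f'(x) = 12·x^2
  g(x) = x^3   ⇒   g'(x) = 3·x^2
  lim(x→0) f'(x)/g'(x) = lim(x→0) (12·x^2)/(3·x^2)
  = 4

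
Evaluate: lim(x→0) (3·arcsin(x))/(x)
This is a 0/0 indeterminate form.

Apply L'Hôpital's rule: differentiate numerator and denominator separately.
  f(x) = 3·asin(x)   ⇒   f'(x) = 3/sqrt(1 - x^2)
  g(x) = x   ⇒   g'(x) = 1
  lim(x→0) f'(x)/g'(x) = lim(x→0) (3/sqrt(1 - x^2))/(1)
  = 3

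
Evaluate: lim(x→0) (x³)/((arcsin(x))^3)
This is a 0/0 indeterminate form.

Apply L'Hôpital's rule: differentiate numerator and denominator separately.
  f(x) = x^3   ⇒   f'(x) = 3·x^2
  g(x) = asin(x)^3   ⇒   g'(x) = 3·asin(x)^2/sqrt(1 - x^2)
  lim(x→0) f'(x)/g'(x) = lim(x→0) (3·x^2)/(3·asin(x)^2/sqrt(1 - x^2))
  = 1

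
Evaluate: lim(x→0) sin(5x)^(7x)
This is an exponential indeterminate form.

For exponential indeterminate forms, take the natural log:
  Let L = lim(x→0) sin(5x)^(7x)
  Then ln(L) = lim(x→0) [exponent × ln(base)]
  Evaluate using L'Hôpital or standard limits, then exponentiate.
  L = 1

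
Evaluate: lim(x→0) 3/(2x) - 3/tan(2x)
This is an ∞-∞ indeterminate form.

Combine fractions or rationalize to convert ∞-∞ to 0/0 form:
  lim(x→0) 3/(2x) - 3/tan(2x) = 0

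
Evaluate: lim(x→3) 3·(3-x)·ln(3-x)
This is a 0·∞ indeterminate form.

Rewrite 0·∞ as a quotient (0/0 or ∞/∞ form), then apply L'Hôpital's rule:
  lim(x→3) 3·(3-x)·ln(3-x) = 0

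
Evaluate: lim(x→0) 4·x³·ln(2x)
This is a 0·∞ indeterminate form.

Rewrite 0·∞ as a quotient (0/0 or ∞/∞ form), then apply L'Hôpital's rule:
  lim(x→0) 4·x³·ln(2x) = 0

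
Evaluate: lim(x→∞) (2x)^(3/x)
This is an exponential indeterminate form.

For exponential indeterminate forms, take the natural log:
  Let L = lim(x→∞) (2x)^(3/x)
  Then ln(L) = lim(x→∞) [exponent × ln(base)]
  Evaluate using L'Hôpital or standard limits, then exponentiate.
  L = 1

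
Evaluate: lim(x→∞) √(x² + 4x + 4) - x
This is an ∞-∞ indeterminate form.

Combine fractions or rationalize to convert ∞-∞ to 0/0 form:
  lim(x→∞) √(x² + 4x + 4) - x = 2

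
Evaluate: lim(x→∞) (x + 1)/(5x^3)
This is an ∞/∞ indeterminate form.

Apply L'Hôpital's rule: differentiate numerator and denominator separately.
  f(x) = x + 1   ⇒   f'(x) = 1
  g(x) = 5·x^3   ⇒   g'(x) = 15·x^2
  lim(x→∞) f'(x)/g'(x) = lim(x→∞) (1)/(15·x^2)
  = 0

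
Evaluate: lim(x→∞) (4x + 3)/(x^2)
This is an ∞/∞ indeterminate form.

Apply L'Hôpital's rule: differentiate numerator and denominator separately.
  f(x) = 4·x + 3   ⇒   f'(x) = 4
  g(x) = x^2   ⇒   g'(x) = 2·x
  lim(x→∞) f'(x)/g'(x) = lim(x→∞) (4)/(2·x)
  = 0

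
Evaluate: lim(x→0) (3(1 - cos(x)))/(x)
This is a 0/0 indeterminate form.

Apply L'Hôpital's rule: differentiate numerator and denominator separately.
  f(x) = 3 - 3·cos(x)   ⇒   f'(x) = 3·sin(x)
  g(x) = x   ⇒   g'(x) = 1
  lim(x→0) f'(x)/g'(x) = lim(x→0) (3·sin(x))/(1)
  = 0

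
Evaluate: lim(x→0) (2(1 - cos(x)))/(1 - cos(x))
This is a 0/0 indeterminate form.

Apply L'Hôpital's rule: differentiate numerator and denominator separately.
  f(x) = 2 - 2·cos(x)   ⇒   f'(x) = 2·sin(x)
  g(x) = 1 - cos(x)   ⇒   g'(x) = sin(x)
  lim(x→0) f'(x)/g'(x) = lim(x→0) (2·sin(x))/(sin(x))
  = 2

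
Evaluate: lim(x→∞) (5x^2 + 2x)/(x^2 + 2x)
This is an ∞/∞ indeterminate form.

Apply L'Hôpital's rule: differentiate numerator and denominator separately.
  f(x) = 5·x^2 + 2·x   ⇒   f'(x) = 10·x + 2
  g(x) = x^2 + 2·x   ⇒   g'(x) = 2·x + 2
  lim(x→∞) f'(x)/g'(x) = lim(x→∞) (10·x + 2)/(2·x + 2)
  = 5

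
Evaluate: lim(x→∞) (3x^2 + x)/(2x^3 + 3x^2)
This is an ∞/∞ indeterminate form.

Apply L'Hôpital's rule: differentiate numerator and denominator separately.
  f(x) = 3·x^2 + x   ⇒   f'(x) = 6·x + 1
  g(x) = 2·x^3 + 3·x^2   ⇒   g'(x) = 6·x^2 + 6·x
  lim(x→∞) f'(x)/g'(x) = lim(x→∞) (6·x + 1)/(6·x^2 + 6·x)
  = 0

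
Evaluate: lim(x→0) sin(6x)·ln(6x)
This is a 0·∞ indeterminate form.

Rewrite 0·∞ as a quotient (0/0 or ∞/∞ form), then apply L'Hôpital's rule:
  lim(x→0) sin(6x)·ln(6x) = 0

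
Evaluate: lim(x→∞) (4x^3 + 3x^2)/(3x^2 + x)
This is an ∞/∞ indeterminate form.

Apply L'Hôpital's rule: differentiate numerator and denominator separately.
  f(x) = 4·x^3 + 3·x^2   ⇒   f'(x) = 12·x^2 + 6·x
  g(x) = 3·x^2 + x   ⇒   g'(x) = 6·x + 1
  lim(x→∞) f'(x)/g'(x) = lim(x→∞) (12·x^2 + 6·x)/(6·x + 1)
  = ∞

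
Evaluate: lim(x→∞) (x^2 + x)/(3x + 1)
This is an ∞/∞ indeterminate form.

Apply L'Hôpital's rule: differentiate numerator and denominator separately.
  f(x) = x^2 + x   ⇒   f'(x) = 2·x + 1
  g(x) = 3·x + 1   ⇒   g'(x) = 3
  lim(x→∞) f'(x)/g'(x) = lim(x→∞) (2·x + 1)/(3)
  = ∞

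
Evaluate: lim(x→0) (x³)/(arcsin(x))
This is a 0/0 indeterminate form.

Apply L'Hôpital's rule: differentiate numerator and denominator separately.
  f(x) = x^3   ⇒   f'(x) = 3·x^2
  g(x) = asin(x)   ⇒   g'(x) = 1/sqrt(1 - x^2)
  lim(x→0) f'(x)/g'(x) = lim(x→0) (3·x^2)/(1/sqrt(1 - x^2))
  = 0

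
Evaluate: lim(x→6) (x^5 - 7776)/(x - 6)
This is a standard limit.

Factor or rationalize the expression:
  lim(x→6) (x^5 - 7776)/(x - 6) = 6480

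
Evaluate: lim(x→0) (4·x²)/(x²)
This is a 0/0 indeterminate form.

Apply L'Hôpital's rule: differentiate numerator and denominator separately.
  f(x) = 4·x^2   ⇒   f'(x) = 8·x
  g(x) = x^2   ⇒   g'(x) = 2·x
  lim(x→0) f'(x)/g'(x) = lim(x→0) (8·x)/(2·x)
  = 4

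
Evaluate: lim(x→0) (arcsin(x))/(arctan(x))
This is a 0/0 indeterminate form.

Apply L'Hôpital's rule: differentiate numerator and denominator separately.
  f(x) = asin(x)   ⇒   f'(x) = 1/sqrt(1 - x^2)
  g(x) = atan(x)   ⇒   g'(x) = 1/(x^2 + 1)
  lim(x→0) f'(x)/g'(x) = lim(x→0) (1/sqrt(1 - x^2))/(1/(x^2 + 1))
  = 1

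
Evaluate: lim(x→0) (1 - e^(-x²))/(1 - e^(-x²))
This is a 0/0 indeterminate form.

Apply L'Hôpital's rule: differentiate numerator and denominator separately.
  f(x) = 1 - e^(-x^2)   ⇒   f'(x) = 2·x·e^(-x^2)
  g(x) = 1 - e^(-x^2)   ⇒   g'(x) = 2·x·e^(-x^2)
  lim(x→0) f'(x)/g'(x) = lim(x→0) (2·x·e^(-x^2))/(2·x·e^(-x^2))
  = 1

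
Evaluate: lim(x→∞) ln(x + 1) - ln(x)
This is an ∞-∞ indeterminate form.

Combine fractions or rationalize to convert ∞-∞ to 0/0 form:
  lim(x→∞) ln(x + 1) - ln(x) = 0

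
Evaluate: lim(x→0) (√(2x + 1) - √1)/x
This is a standard limit.

Factor or rationalize the expression:
  lim(x→0) (√(2x + 1) - √1)/x = 1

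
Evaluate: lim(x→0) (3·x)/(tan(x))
This is a 0/0 indeterminate form.

Apply L'Hôpital's rule: differentiate numerator and denominator separately.
  f(x) = 3·x   ⇒   f'(x) = 3
  g(x) = tan(x)   ⇒   g'(x) = tan(x)^2 + 1
  lim(x→0) f'(x)/g'(x) = lim(x→0) (3)/(tan(x)^2 + 1)
  = 3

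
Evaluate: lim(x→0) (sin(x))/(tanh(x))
This is a 0/0 indeterminate form.

Apply L'Hôpital's rule: differentiate numerator and denominator separately.
  f(x) = sin(x)   ⇒   f'(x) = cos(x)
  g(x) = tanh(x)   ⇒   g'(x) = 1 - tanh(x)^2
  lim(x→0) f'(x)/g'(x) = lim(x→0) (cos(x))/(1 - tanh(x)^2)
  = 1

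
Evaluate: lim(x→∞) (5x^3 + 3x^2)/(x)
This is an ∞/∞ indeterminate form.

Apply L'Hôpital's rule: differentiate numerator and denominator separately.
  f(x) = 5·x^3 + 3·x^2   ⇒   f'(x) = 15·x^2 + 6·x
  g(x) = x   ⇒   g'(x) = 1
  lim(x→∞) f'(x)/g'(x) = lim(x→∞) (15·x^2 + 6·x)/(1)
  = ∞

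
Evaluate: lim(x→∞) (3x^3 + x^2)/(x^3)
This is an ∞/∞ indeterminate form.

Apply L'Hôpital's rule: differentiate numerator and denominator separately.
  f(x) = 3·x^3 + x^2   ⇒   f'(x) = 9·x^2 + 2·x
  g(x) = x^3   ⇒   g'(x) = 3·x^2
  lim(x→∞) f'(x)/g'(x) = lim(x→∞) (9·x^2 + 2·x)/(3·x^2)
  = 3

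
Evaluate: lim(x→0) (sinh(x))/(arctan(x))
This is a 0/0 indeterminate form.

Apply L'Hôpital's rule: differentiate numerator and denominator separately.
  f(x) = sinh(x)   ⇒   f'(x) = cosh(x)
  g(x) = atan(x)   ⇒   g'(x) = 1/(x^2 + 1)
  lim(x→0) f'(x)/g'(x) = lim(x→0) (cosh(x))/(1/(x^2 + 1))
  = 1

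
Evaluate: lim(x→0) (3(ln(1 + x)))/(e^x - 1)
This is a 0/0 indeterminate form.

Apply L'Hôpital's rule: differentiate numerator and denominator separately.
  f(x) = 3·ln(x + 1)   ⇒   f'(x) = 3/(x + 1)
  g(x) = e^(x) - 1   ⇒   g'(x) = e^(x)
  lim(x→0) f'(x)/g'(x) = lim(x→0) (3/(x + 1))/(e^(x))
  = 3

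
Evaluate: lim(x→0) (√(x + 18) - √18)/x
This is a standard limit.

Factor or rationalize the expression:
  lim(x→0) (√(x + 18) - √18)/x = sqrt(2)/12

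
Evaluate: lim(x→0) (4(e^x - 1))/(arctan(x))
This is a 0/0 indeterminate form.

Apply L'Hôpital's rule: differentiate numerator and denominator separately.
  f(x) = 4·e^(x) - 4   ⇒   f'(x) = 4·e^(x)
  g(x) = atan(x)   ⇒   g'(x) = 1/(x^2 + 1)
  lim(x→0) f'(x)/g'(x) = lim(x→0) (4·e^(x))/(1/(x^2 + 1))
  = 4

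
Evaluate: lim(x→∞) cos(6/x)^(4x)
This is an exponential indeterminate form.

For exponential indeterminate forms, take the natural log:
  Let L = lim(x→∞) cos(6/x)^(4x)
  Then ln(L) = lim(x→∞) [exponent × ln(base)]
  Evaluate using L'Hôpital or standard limits, then exponentiate.
  L = 1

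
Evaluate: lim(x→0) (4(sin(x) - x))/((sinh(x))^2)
This is a 0/0 indeterminate form.

Apply L'Hôpital's rule: differentiate numerator and denominator separately.
  f(x) = -4·x + 4·sin(x)   ⇒   f'(x) = 4·cos(x) - 4
  g(x) = sinh(x)^2   ⇒   g'(x) = 2·sinh(x)·cosh(x)
  lim(x→0) f'(x)/g'(x) = lim(x→0) (4·cos(x) - 4)/(2·sinh(x)·cosh(x))
  = 0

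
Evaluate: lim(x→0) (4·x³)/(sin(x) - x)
This is a 0/0 indeterminate form.

Apply L'Hôpital's rule: differentiate numerator and denominator separately.
  f(x) = 4·x^3   ⇒   f'(x) = 12·x^2
  g(x) = -x + sin(x)   ⇒   g'(x) = cos(x) - 1
  lim(x→0) f'(x)/g'(x) = lim(x→0) (12·x^2)/(cos(x) - 1)
  = -24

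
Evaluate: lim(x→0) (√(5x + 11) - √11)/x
This is a standard limit.

Factor or rationalize the expression:
  lim(x→0) (√(5x + 11) - √11)/x = 5·sqrt(11)/22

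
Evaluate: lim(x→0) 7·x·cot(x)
This is a 0·∞ indeterminate form.

Rewrite 0·∞ as a quotient (0/0 or ∞/∞ form), then apply L'Hôpital's rule:
  lim(x→0) 7·x·cot(x) = 7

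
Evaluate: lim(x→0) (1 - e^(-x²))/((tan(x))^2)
This is a 0/0 indeterminate form.

Apply L'Hôpital's rule: differentiate numerator and denominator separately.
  f(x) = 1 - e^(-x^2)   ⇒   f'(x) = 2·x·e^(-x^2)
  g(x) = tan(x)^2   ⇒   g'(x) = (2·tan(x)^2 + 2)·tan(x)
  lim(x→0) f'(x)/g'(x) = lim(x→0) (2·x·e^(-x^2))/((2·tan(x)^2 + 2)·tan(x))
  = 1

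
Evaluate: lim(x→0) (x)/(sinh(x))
This is a 0/0 indeterminate form.

Apply L'Hôpital's rule: differentiate numerator and denominator separately.
  f(x) = x   ⇒   f'(x) = 1
  g(x) = sinh(x)   ⇒   g'(x) = cosh(x)
  lim(x→0) f'(x)/g'(x) = lim(x→0) (1)/(cosh(x))
  = 1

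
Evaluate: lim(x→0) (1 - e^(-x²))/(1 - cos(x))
This is a 0/0 indeterminate form.

Apply L'Hôpital's rule: differentiate numerator and denominator separately.
  f(x) = 1 - e^(-x^2)   ⇒   f'(x) = 2·x·e^(-x^2)
  g(x) = 1 - cos(x)   ⇒   g'(x) = sin(x)
  lim(x→0) f'(x)/g'(x) = lim(x→0) (2·x·e^(-x^2))/(sin(x))
  = 2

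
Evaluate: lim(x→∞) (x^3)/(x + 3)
This is an ∞/∞ indeterminate form.

Apply L'Hôpital's rule: differentiate numerator and denominator separately.
  f(x) = x^3   ⇒   f'(x) = 3·x^2
  g(x) = x + 3   ⇒   g'(x) = 1
  lim(x→∞) f'(x)/g'(x) = lim(x→∞) (3·x^2)/(1)
  = ∞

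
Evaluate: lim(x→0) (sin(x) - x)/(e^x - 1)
This is a 0/0 indeterminate form.

Apply L'Hôpital's rule: differentiate numerator and denominator separately.
  f(x) = -x + sin(x)   ⇒   f'(x) = cos(x) - 1
  g(x) = e^(x) - 1   ⇒   g'(x) = e^(x)
  lim(x→0) f'(x)/g'(x) = lim(x→0) (cos(x) - 1)/(e^(x))
  = 0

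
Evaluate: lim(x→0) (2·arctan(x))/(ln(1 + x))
This is a 0/0 indeterminate form.

Apply L'Hôpital's rule: differentiate numerator and denominator separately.
  f(x) = 2·atan(x)   ⇒   f'(x) = 2/(x^2 + 1)
  g(x) = ln(x + 1)   ⇒   g'(x) = 1/(x + 1)
  lim(x→0) f'(x)/g'(x) = lim(x→0) (2/(x^2 + 1))/(1/(x + 1))
  = 2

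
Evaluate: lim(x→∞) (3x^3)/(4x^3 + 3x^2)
This is an ∞/∞ indeterminate form.

Apply L'Hôpital's rule: differentiate numerator and denominator separately.
  f(x) = 3·x^3   ⇒   f'(x) = 9·x^2
  g(x) = 4·x^3 + 3·x^2   ⇒   g'(x) = 12·x^2 + 6·x
  lim(x→∞) f'(x)/g'(x) = lim(x→∞) (9·x^2)/(12·x^2 + 6·x)
  = 3/4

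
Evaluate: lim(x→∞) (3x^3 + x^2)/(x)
This is an ∞/∞ indeterminate form.

Apply L'Hôpital's rule: differentiate numerator and denominator separately.
  f(x) = 3·x^3 + x^2   ⇒   f'(x) = 9·x^2 + 2·x
  g(x) = x   ⇒   g'(x) = 1
  lim(x→∞) f'(x)/g'(x) = lim(x→∞) (9·x^2 + 2·x)/(1)
  = ∞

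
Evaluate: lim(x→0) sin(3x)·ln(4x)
This is a 0·∞ indeterminate form.

Rewrite 0·∞ as a quotient (0/0 or ∞/∞ form), then apply L'Hôpital's rule:
  lim(x→0) sin(3x)·ln(4x) = 0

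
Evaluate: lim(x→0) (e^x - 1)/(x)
This is a 0/0 indeterminate form.

Apply L'Hôpital's rule: differentiate numerator and denominator separately.
  f(x) = e^(x) - 1   ⇒   f'(x) = e^(x)
  g(x) = x   ⇒   g'(x) = 1
  lim(x→0) f'(x)/g'(x) = lim(x→0) (e^(x))/(1)
  = 1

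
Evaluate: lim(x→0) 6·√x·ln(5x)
This is a 0·∞ indeterminate form.

Rewrite 0·∞ as a quotient (0/0 or ∞/∞ form), then apply L'Hôpital's rule:
  lim(x→0) 6·√x·ln(5x) = 0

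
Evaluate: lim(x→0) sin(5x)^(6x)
This is an exponential indeterminate form.

For exponential indeterminate forms, take the natural log:
  Let L = lim(x→0) sin(5x)^(6x)
  Then ln(L) = lim(x→0) [exponent × ln(base)]
  Evaluate using L'Hôpital or standard limits, then exponentiate.
  L = 1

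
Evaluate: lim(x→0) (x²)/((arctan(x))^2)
This is a 0/0 indeterminate form.

Apply L'Hôpital's rule: differentiate numerator and denominator separately.
  f(x) = x^2   ⇒   f'(x) = 2·x
  g(x) = atan(x)^2   ⇒   g'(x) = 2·atan(x)/(x^2 + 1)
  lim(x→0) f'(x)/g'(x) = lim(x→0) (2·x)/(2·atan(x)/(x^2 + 1))
  = 1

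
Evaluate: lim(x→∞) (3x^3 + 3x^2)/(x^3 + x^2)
This is an ∞/∞ indeterminate form.

Apply L'Hôpital's rule: differentiate numerator and denominator separately.
  f(x) = 3·x^3 + 3·x^2   ⇒   f'(x) = 9·x^2 + 6·x
  g(x) = x^3 + x^2   ⇒   g'(x) = 3·x^2 + 2·x
  lim(x→∞) f'(x)/g'(x) = lim(x→∞) (9·x^2 + 6·x)/(3·x^2 + 2·x)
  = 3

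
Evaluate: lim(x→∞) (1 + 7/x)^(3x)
This is an exponential indeterminate form.

For exponential indeterminate forms, take the natural log:
  Let L = lim(x→∞) (1 + 7/x)^(3x)
  Then ln(L) = lim(x→∞) [exponent × ln(base)]
  Evaluate using L'Hôpital or standard limits, then exponentiate.
  L = e^(21)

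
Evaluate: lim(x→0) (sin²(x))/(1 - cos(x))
This is a 0/0 indeterminate form.

Apply L'Hôpital's rule: differentiate numerator and denominator separately.
  f(x) = sin(x)^2   ⇒   f'(x) = 2·sin(x)·cos(x)
  g(x) = 1 - cos(x)   ⇒   g'(x) = sin(x)
  lim(x→0) f'(x)/g'(x) = lim(x→0) (2·sin(x)·cos(x))/(sin(x))
  = 2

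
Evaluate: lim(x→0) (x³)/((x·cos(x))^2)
This is a 0/0 indeterminate form.

Apply L'Hôpital's rule: differentiate numerator and denominator separately.
  f(x) = x^3   ⇒   f'(x) = 3·x^2
  g(x) = x^2·cos(x)^2   ⇒   g'(x) = -2·x^2·sin(x)·cos(x) + 2·x·cos(x)^2
  lim(x→0) f'(x)/g'(x) = lim(x→0) (3·x^2)/(-2·x^2·sin(x)·cos(x) + 2·x·cos(x)^2)
  = 0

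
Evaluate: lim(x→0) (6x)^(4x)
This is an exponential indeterminate form.

For exponential indeterminate forms, take the natural log:
  Let L = lim(x→0) (6x)^(4x)
  Then ln(L) = lim(x→0) [exponent × ln(base)]
  Evaluate using L'Hôpital or standard limits, then exponentiate.
  L = 1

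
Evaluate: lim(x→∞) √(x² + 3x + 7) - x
This is an ∞-∞ indeterminate form.

Combine fractions or rationalize to convert ∞-∞ to 0/0 form:
  lim(x→∞) √(x² + 3x + 7) - x = 3/2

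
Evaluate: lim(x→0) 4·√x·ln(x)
This is a 0·∞ indeterminate form.

Rewrite 0·∞ as a quotient (0/0 or ∞/∞ form), then apply L'Hôpital's rule:
  lim(x→0) 4·√x·ln(x) = 0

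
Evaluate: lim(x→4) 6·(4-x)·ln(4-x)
This is a 0·∞ indeterminate form.

Rewrite 0·∞ as a quotient (0/0 or ∞/∞ form), then apply L'Hôpital's rule:
  lim(x→4) 6·(4-x)·ln(4-x) = 0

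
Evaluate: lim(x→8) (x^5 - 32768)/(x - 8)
This is a standard limit.

Factor or rationalize the expression:
  lim(x→8) (x^5 - 32768)/(x - 8) = 20480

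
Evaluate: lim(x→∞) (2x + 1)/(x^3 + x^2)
This is an ∞/∞ indeterminate form.

Apply L'Hôpital's rule: differentiate numerator and denominator separately.
  f(x) = 2·x + 1   ⇒   f'(x) = 2
  g(x) = x^3 + x^2   ⇒   g'(x) = 3·x^2 + 2·x
  lim(x→∞) f'(x)/g'(x) = lim(x→∞) (2)/(3·x^2 + 2·x)
  = 0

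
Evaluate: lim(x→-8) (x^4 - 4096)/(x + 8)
This is a standard limit.

Factor or rationalize the expression:
  lim(x→-8) (x^4 - 4096)/(x + 8) = -2048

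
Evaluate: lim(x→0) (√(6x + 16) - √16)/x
This is a standard limit.

Factor or rationalize the expression:
  lim(x→0) (√(6x + 16) - √16)/x = 3/4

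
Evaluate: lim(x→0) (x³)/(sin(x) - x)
This is a 0/0 indeterminate form.

Apply L'Hôpital's rule: differentiate numerator and denominator separately.
  f(x) = x^3   ⇒   f'(x) = 3·x^2
  g(x) = -x + sin(x)   ⇒   g'(x) = cos(x) - 1
  lim(x→0) f'(x)/g'(x) = lim(x→0) (3·x^2)/(cos(x) - 1)
  = -6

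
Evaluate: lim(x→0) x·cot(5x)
This is a 0·∞ indeterminate form.

Rewrite 0·∞ as a quotient (0/0 or ∞/∞ form), then apply L'Hôpital's rule:
  lim(x→0) x·cot(5x) = 1/5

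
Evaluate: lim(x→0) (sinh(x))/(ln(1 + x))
This is a 0/0 indeterminate form.

Apply L'Hôpital's rule: differentiate numerator and denominator separately.
  f(x) = sinh(x)   ⇒   f'(x) = cosh(x)
  g(x) = ln(x + 1)   ⇒   g'(x) = 1/(x + 1)
  lim(x→0) f'(x)/g'(x) = lim(x→0) (cosh(x))/(1/(x + 1))
  = 1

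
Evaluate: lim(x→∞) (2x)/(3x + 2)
This is an ∞/∞ indeterminate form.

Apply L'Hôpital's rule: differentiate numerator and denominator separately.
  f(x) = 2·x   ⇒   f'(x) = 2
  g(x) = 3·x + 2   ⇒   g'(x) = 3
  lim(x→∞) f'(x)/g'(x) = lim(x→∞) (2)/(3)
  = 2/3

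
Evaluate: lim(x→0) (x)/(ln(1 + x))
This is a 0/0 indeterminate form.

Apply L'Hôpital's rule: differentiate numerator and denominator separately.
  f(x) = x   ⇒   f'(x) = 1
  g(x) = ln(x + 1)   ⇒   g'(x) = 1/(x + 1)
  lim(x→0) f'(x)/g'(x) = lim(x→0) (1)/(1/(x + 1))
  = 1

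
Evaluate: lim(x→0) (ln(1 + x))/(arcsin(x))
This is a 0/0 indeterminate form.

Apply L'Hôpital's rule: differentiate numerator and denominator separately.
  f(x) = ln(x + 1)   ⇒   f'(x) = 1/(x + 1)
  g(x) = asin(x)   ⇒   g'(x) = 1/sqrt(1 - x^2)
  lim(x→0) f'(x)/g'(x) = lim(x→0) (1/(x + 1))/(1/sqrt(1 - x^2))
  = 1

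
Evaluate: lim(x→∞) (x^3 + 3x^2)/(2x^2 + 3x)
This is an ∞/∞ indeterminate form.

Apply L'Hôpital's rule: differentiate numerator and denominator separately.
  f(x) = x^3 + 3·x^2   ⇒   f'(x) = 3·x^2 + 6·x
  g(x) = 2·x^2 + 3·x   ⇒   g'(x) = 4·x + 3
  lim(x→∞) f'(x)/g'(x) = lim(x→∞) (3·x^2 + 6·x)/(4·x + 3)
  = ∞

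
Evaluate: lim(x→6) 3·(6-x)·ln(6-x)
This is a 0·∞ indeterminate form.

Rewrite 0·∞ as a quotient (0/0 or ∞/∞ form), then apply L'Hôpital's rule:
  lim(x→6) 3·(6-x)·ln(6-x) = 0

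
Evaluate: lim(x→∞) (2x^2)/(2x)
This is an ∞/∞ indeterminate form.

Apply L'Hôpital's rule: differentiate numerator and denominator separately.
  f(x) = 2·x^2   ⇒   f'(x) = 4·x
  g(x) = 2·x   ⇒   g'(x) = 2
  lim(x→∞) f'(x)/g'(x) = lim(x→∞) (4·x)/(2)
  = ∞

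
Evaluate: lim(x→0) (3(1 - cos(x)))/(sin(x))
This is a 0/0 indeterminate form.

Apply L'Hôpital's rule: differentiate numerator and denominator separately.
  f(x) = 3 - 3·cos(x)   ⇒   f'(x) = 3·sin(x)
  g(x) = sin(x)   ⇒   g'(x) = cos(x)
  lim(x→0) f'(x)/g'(x) = lim(x→0) (3·sin(x))/(cos(x))
  = 0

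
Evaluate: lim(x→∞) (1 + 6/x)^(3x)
This is an exponential indeterminate form.

For exponential indeterminate forms, take the natural log:
  Let L = lim(x→∞) (1 + 6/x)^(3x)
  Then ln(L) = lim(x→∞) [exponent × ln(base)]
  Evaluate using L'Hôpital or standard limits, then exponentiate.
  L = e^(18)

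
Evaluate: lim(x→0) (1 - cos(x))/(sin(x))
This is a 0/0 indeterminate form.

Apply L'Hôpital's rule: differentiate numerator and denominator separately.
  f(x) = 1 - cos(x)   ⇒   f'(x) = sin(x)
  g(x) = sin(x)   ⇒   g'(x) = cos(x)
  lim(x→0) f'(x)/g'(x) = lim(x→0) (sin(x))/(cos(x))
  = 0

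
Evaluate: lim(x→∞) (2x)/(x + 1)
This is an ∞/∞ indeterminate form.

Apply L'Hôpital's rule: differentiate numerator and denominator separately.
  f(x) = 2·x   ⇒   f'(x) = 2
  g(x) = x + 1   ⇒   g'(x) = 1
  lim(x→∞) f'(x)/g'(x) = lim(x→∞) (2)/(1)
  = 2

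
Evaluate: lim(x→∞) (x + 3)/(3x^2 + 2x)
This is an ∞/∞ indeterminate form.

Apply L'Hôpital's rule: differentiate numerator and denominator separately.
  f(x) = x + 3   ⇒   f'(x) = 1
  g(x) = 3·x^2 + 2·x   ⇒   g'(x) = 6·x + 2
  lim(x→∞) f'(x)/g'(x) = lim(x→∞) (1)/(6·x + 2)
  = 0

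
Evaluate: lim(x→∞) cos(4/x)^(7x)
This is an exponential indeterminate form.

For exponential indeterminate forms, take the natural log:
  Let L = lim(x→∞) cos(4/x)^(7x)
  Then ln(L) = lim(x→∞) [exponent × ln(base)]
  Evaluate using L'Hôpital or standard limits, then exponentiate.
  L = 1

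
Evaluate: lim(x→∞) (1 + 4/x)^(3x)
This is an exponential indeterminate form.

For exponential indeterminate forms, take the natural log:
  Let L = lim(x→∞) (1 + 4/x)^(3x)
  Then ln(L) = lim(x→∞) [exponent × ln(base)]
  Evaluate using L'Hôpital or standard limits, then exponentiate.
  L = e^(12)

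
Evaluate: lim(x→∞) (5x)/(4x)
This is an ∞/∞ indeterminate form.

Apply L'Hôpital's rule: differentiate numerator and denominator separately.
  f(x) = 5·x   ⇒   f'(x) = 5
  g(x) = 4·x   ⇒   g'(x) = 4
  lim(x→∞) f'(x)/g'(x) = lim(x→∞) (5)/(4)
  = 5/4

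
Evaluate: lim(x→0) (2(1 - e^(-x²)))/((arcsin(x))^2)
This is a 0/0 indeterminate form.

Apply L'Hôpital's rule: differentiate numerator and denominator separately.
  f(x) = 2 - 2·e^(-x^2)   ⇒   f'(x) = 4·x·e^(-x^2)
  g(x) = asin(x)^2   ⇒   g'(x) = 2·asin(x)/sqrt(1 - x^2)
  lim(x→0) f'(x)/g'(x) = lim(x→0) (4·x·e^(-x^2))/(2·asin(x)/sqrt(1 - x^2))
  = 2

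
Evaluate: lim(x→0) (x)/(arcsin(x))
This is a 0/0 indeterminate form.

Apply L'Hôpital's rule: differentiate numerator and denominator separately.
  f(x) = x   ⇒   f'(x) = 1
  g(x) = asin(x)   ⇒   g'(x) = 1/sqrt(1 - x^2)
  lim(x→0) f'(x)/g'(x) = lim(x→0) (1)/(1/sqrt(1 - x^2))
  = 1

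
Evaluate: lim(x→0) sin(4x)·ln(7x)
This is a 0·∞ indeterminate form.

Rewrite 0·∞ as a quotient (0/0 or ∞/∞ form), then apply L'Hôpital's rule:
  lim(x→0) sin(4x)·ln(7x) = 0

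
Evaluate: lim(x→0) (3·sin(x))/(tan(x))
This is a 0/0 indeterminate form.

Apply L'Hôpital's rule: differentiate numerator and denominator separately.
  f(x) = 3·sin(x)   ⇒   f'(x) = 3·cos(x)
  g(x) = tan(x)   ⇒   g'(x) = tan(x)^2 + 1
  lim(x→0) f'(x)/g'(x) = lim(x→0) (3·cos(x))/(tan(x)^2 + 1)
  = 3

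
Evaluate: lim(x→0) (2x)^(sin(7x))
This is an exponential indeterminate form.

For exponential indeterminate forms, take the natural log:
  Let L = lim(x→0) (2x)^(sin(7x))
  Then ln(L) = lim(x→0) [exponent × ln(base)]
  Evaluate using L'Hôpital or standard limits, then exponentiate.
  L = 1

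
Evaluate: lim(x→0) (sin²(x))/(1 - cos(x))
This is a 0/0 indeterminate form.

Apply L'Hôpital's rule: differentiate numerator and denominator separately.
  f(x) = sin(x)^2   ⇒   f'(x) = 2·sin(x)·cos(x)
  g(x) = 1 - cos(x)   ⇒   g'(x) = sin(x)
  lim(x→0) f'(x)/g'(x) = lim(x→0) (2·sin(x)·cos(x))/(sin(x))
  = 2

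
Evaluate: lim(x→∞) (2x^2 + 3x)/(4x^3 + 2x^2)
This is an ∞/∞ indeterminate form.

Apply L'Hôpital's rule: differentiate numerator and denominator separately.
  f(x) = 2·x^2 + 3·x   ⇒   f'(x) = 4·x + 3
  g(x) = 4·x^3 + 2·x^2   ⇒   g'(x) = 12·x^2 + 4·x
  lim(x→∞) f'(x)/g'(x) = lim(x→∞) (4·x + 3)/(12·x^2 + 4·x)
  = 0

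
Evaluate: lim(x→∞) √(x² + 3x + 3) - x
This is an ∞-∞ indeterminate form.

Combine fractions or rationalize to convert ∞-∞ to 0/0 form:
  lim(x→∞) √(x² + 3x + 3) - x = 3/2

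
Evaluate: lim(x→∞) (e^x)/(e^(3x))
This is an ∞/∞ indeterminate form.

Apply L'Hôpital's rule: differentiate numerator and denominator separately.
  f(x) = e^(x)   ⇒   f'(x) = e^(x)
  g(x) = e^(3·x)   ⇒   g'(x) = 3·e^(3·x)
  lim(x→∞) f'(x)/g'(x) = lim(x→∞) (e^(x))/(3·e^(3·x))
  = 0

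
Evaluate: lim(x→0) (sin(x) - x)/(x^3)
This is a 0/0 indeterminate form.

Apply L'Hôpital's rule: differentiate numerator and denominator separately.
  f(x) = -x + sin(x)   ⇒   f'(x) = cos(x) - 1
  g(x) = x^3   ⇒   g'(x) = 3·x^2
  lim(x→0) f'(x)/g'(x) = lim(x→0) (cos(x) - 1)/(3·x^2)
  = -1/6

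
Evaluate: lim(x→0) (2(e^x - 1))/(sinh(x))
This is a 0/0 indeterminate form.

Apply L'Hôpital's rule: differentiate numerator and denominator separately.
  f(x) = 2·e^(x) - 2   ⇒   f'(x) = 2·e^(x)
  g(x) = sinh(x)   ⇒   g'(x) = cosh(x)
  lim(x→0) f'(x)/g'(x) = lim(x→0) (2·e^(x))/(cosh(x))
  = 2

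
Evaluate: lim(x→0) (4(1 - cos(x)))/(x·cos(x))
This is a 0/0 indeterminate form.

Apply L'Hôpital's rule: differentiate numerator and denominator separately.
  f(x) = 4 - 4·cos(x)   ⇒   f'(x) = 4·sin(x)
  g(x) = x·cos(x)   ⇒   g'(x) = -x·sin(x) + cos(x)
  lim(x→0) f'(x)/g'(x) = lim(x→0) (4·sin(x))/(-x·sin(x) + cos(x))
  = 0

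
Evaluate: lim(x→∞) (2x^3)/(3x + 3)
This is an ∞/∞ indeterminate form.

Apply L'Hôpital's rule: differentiate numerator and denominator separately.
  f(x) = 2·x^3   ⇒   f'(x) = 6·x^2
  g(x) = 3·x + 3   ⇒   g'(x) = 3
  lim(x→∞) f'(x)/g'(x) = lim(x→∞) (6·x^2)/(3)
  = ∞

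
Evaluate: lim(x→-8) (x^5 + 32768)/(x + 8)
This is a standard limit.

Factor or rationalize the expression:
  lim(x→-8) (x^5 + 32768)/(x + 8) = 20480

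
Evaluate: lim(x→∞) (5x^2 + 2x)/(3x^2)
This is an ∞/∞ indeterminate form.

Apply L'Hôpital's rule: differentiate numerator and denominator separately.
  f(x) = 5·x^2 + 2·x   ⇒   f'(x) = 10·x + 2
  g(x) = 3·x^2   ⇒   g'(x) = 6·x
  lim(x→∞) f'(x)/g'(x) = lim(x→∞) (10·x + 2)/(6·x)
  = 5/3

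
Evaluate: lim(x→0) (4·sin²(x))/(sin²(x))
This is a 0/0 indeterminate form.

Apply L'Hôpital's rule: differentiate numerator and denominator separately.
  f(x) = 4·sin(x)^2   ⇒   f'(x) = 8·sin(x)·cos(x)
  g(x) = sin(x)^2   ⇒   g'(x) = 2·sin(x)·cos(x)
  lim(x→0) f'(x)/g'(x) = lim(x→0) (8·sin(x)·cos(x))/(2·sin(x)·cos(x))
  = 4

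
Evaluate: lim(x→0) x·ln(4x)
This is a 0·∞ indeterminate form.

Rewrite 0·∞ as a quotient (0/0 or ∞/∞ form), then apply L'Hôpital's rule:
  lim(x→0) x·ln(4x) = 0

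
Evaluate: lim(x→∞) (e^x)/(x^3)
This is an ∞/∞ indeterminate form.

Apply L'Hôpital's rule: differentiate numerator and denominator separately.
  f(x) = e^(x)   ⇒   f'(x) = e^(x)
  g(x) = x^3   ⇒   g'(x) = 3·x^2
  lim(x→∞) f'(x)/g'(x) = lim(x→∞) (e^(x))/(3·x^2)
  = ∞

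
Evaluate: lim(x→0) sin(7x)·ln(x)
This is a 0·∞ indeterminate form.

Rewrite 0·∞ as a quotient (0/0 or ∞/∞ form), then apply L'Hôpital's rule:
  lim(x→0) sin(7x)·ln(x) = 0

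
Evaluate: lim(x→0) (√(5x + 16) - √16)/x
This is a standard limit.

Factor or rationalize the expression:
  lim(x→0) (√(5x + 16) - √16)/x = 5/8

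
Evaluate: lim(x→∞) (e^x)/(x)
This is an ∞/∞ indeterminate form.

Apply L'Hôpital's rule: differentiate numerator and denominator separately.
  f(x) = e^(x)   ⇒   f'(x) = e^(x)
  g(x) = x   ⇒   g'(x) = 1
  lim(x→∞) f'(x)/g'(x) = lim(x→∞) (e^(x))/(1)
  = ∞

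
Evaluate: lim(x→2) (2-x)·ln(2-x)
This is a 0·∞ indeterminate form.

Rewrite 0·∞ as a quotient (0/0 or ∞/∞ form), then apply L'Hôpital's rule:
  lim(x→2) (2-x)·ln(2-x) = 0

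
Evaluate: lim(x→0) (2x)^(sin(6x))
This is an exponential indeterminate form.

For exponential indeterminate forms, take the natural log:
  Let L = lim(x→0) (2x)^(sin(6x))
  Then ln(L) = lim(x→0) [exponent × ln(base)]
  Evaluate using L'Hôpital or standard limits, then exponentiate.
  L = 1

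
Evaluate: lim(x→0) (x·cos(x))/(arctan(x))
This is a 0/0 indeterminate form.

Apply L'Hôpital's rule: differentiate numerator and denominator separately.
  f(x) = x·cos(x)   ⇒   f'(x) = -x·sin(x) + cos(x)
  g(x) = atan(x)   ⇒   g'(x) = 1/(x^2 + 1)
  lim(x→0) f'(x)/g'(x) = lim(x→0) (-x·sin(x) + cos(x))/(1/(x^2 + 1))
  = 1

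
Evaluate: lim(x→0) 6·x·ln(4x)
This is a 0·∞ indeterminate form.

Rewrite 0·∞ as a quotient (0/0 or ∞/∞ form), then apply L'Hôpital's rule:
  lim(x→0) 6·x·ln(4x) = 0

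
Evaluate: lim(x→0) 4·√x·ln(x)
This is a 0·∞ indeterminate form.

Rewrite 0·∞ as a quotient (0/0 or ∞/∞ form), then apply L'Hôpital's rule:
  lim(x→0) 4·√x·ln(x) = 0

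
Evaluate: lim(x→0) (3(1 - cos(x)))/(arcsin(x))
This is a 0/0 indeterminate form.

Apply L'Hôpital's rule: differentiate numerator and denominator separately.
  f(x) = 3 - 3·cos(x)   ⇒   f'(x) = 3·sin(x)
  g(x) = asin(x)   ⇒   g'(x) = 1/sqrt(1 - x^2)
  lim(x→0) f'(x)/g'(x) = lim(x→0) (3·sin(x))/(1/sqrt(1 - x^2))
  = 0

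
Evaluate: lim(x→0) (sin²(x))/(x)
This is a 0/0 indeterminate form.

Apply L'Hôpital's rule: differentiate numerator and denominator separately.
  f(x) = sin(x)^2   ⇒   f'(x) = 2·sin(x)·cos(x)
  g(x) = x   ⇒   g'(x) = 1
  lim(x→0) f'(x)/g'(x) = lim(x→0) (2·sin(x)·cos(x))/(1)
  = 0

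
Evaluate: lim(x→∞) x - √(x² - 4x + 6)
This is an ∞-∞ indeterminate form.

Combine fractions or rationalize to convert ∞-∞ to 0/0 form:
  lim(x→∞) x - √(x² - 4x + 6) = 2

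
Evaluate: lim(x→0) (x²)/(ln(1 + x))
This is a 0/0 indeterminate form.

Apply L'Hôpital's rule: differentiate numerator and denominator separately.
  f(x) = x^2   ⇒   f'(x) = 2·x
  g(x) = ln(x + 1)   ⇒   g'(x) = 1/(x + 1)
  lim(x→0) f'(x)/g'(x) = lim(x→0) (2·x)/(1/(x + 1))
  = 0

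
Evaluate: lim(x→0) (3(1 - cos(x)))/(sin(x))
This is a 0/0 indeterminate form.

Apply L'Hôpital's rule: differentiate numerator and denominator separately.
  f(x) = 3 - 3·cos(x)   ⇒   f'(x) = 3·sin(x)
  g(x) = sin(x)   ⇒   g'(x) = cos(x)
  lim(x→0) f'(x)/g'(x) = lim(x→0) (3·sin(x))/(cos(x))
  = 0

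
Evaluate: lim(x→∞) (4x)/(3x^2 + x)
This is an ∞/∞ indeterminate form.

Apply L'Hôpital's rule: differentiate numerator and denominator separately.
  f(x) = 4·x   ⇒   f'(x) = 4
  g(x) = 3·x^2 + x   ⇒   g'(x) = 6·x + 1
  lim(x→∞) f'(x)/g'(x) = lim(x→∞) (4)/(6·x + 1)
  = 0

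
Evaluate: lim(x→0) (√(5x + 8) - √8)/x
This is a standard limit.

Factor or rationalize the expression:
  lim(x→0) (√(5x + 8) - √8)/x = 5·sqrt(2)/8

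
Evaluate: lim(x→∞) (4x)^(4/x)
This is an exponential indeterminate form.

For exponential indeterminate forms, take the natural log:
  Let L = lim(x→∞) (4x)^(4/x)
  Then ln(L) = lim(x→∞) [exponent × ln(base)]
  Evaluate using L'Hôpital or standard limits, then exponentiate.
  L = 1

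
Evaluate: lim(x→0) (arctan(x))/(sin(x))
This is a 0/0 indeterminate form.

Apply L'Hôpital's rule: differentiate numerator and denominator separately.
  f(x) = atan(x)   ⇒   f'(x) = 1/(x^2 + 1)
  g(x) = sin(x)   ⇒   g'(x) = cos(x)
  lim(x→0) f'(x)/g'(x) = lim(x→0) (1/(x^2 + 1))/(cos(x))
  = 1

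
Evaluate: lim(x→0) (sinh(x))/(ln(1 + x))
This is a 0/0 indeterminate form.

Apply L'Hôpital's rule: differentiate numerator and denominator separately.
  f(x) = sinh(x)   ⇒   f'(x) = cosh(x)
  g(x) = ln(x + 1)   ⇒   g'(x) = 1/(x + 1)
  lim(x→0) f'(x)/g'(x) = lim(x→0) (cosh(x))/(1/(x + 1))
  = 1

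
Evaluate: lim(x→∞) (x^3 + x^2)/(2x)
This is an ∞/∞ indeterminate form.

Apply L'Hôpital's rule: differentiate numerator and denominator separately.
  f(x) = x^3 + x^2   ⇒   f'(x) = 3·x^2 + 2·x
  g(x) = 2·x   ⇒   g'(x) = 2
  lim(x→∞) f'(x)/g'(x) = lim(x→∞) (3·x^2 + 2·x)/(2)
  = ∞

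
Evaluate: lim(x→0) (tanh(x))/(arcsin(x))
This is a 0/0 indeterminate form.

Apply L'Hôpital's rule: differentiate numerator and denominator separately.
  f(x) = tanh(x)   ⇒   f'(x) = 1 - tanh(x)^2
  g(x) = asin(x)   ⇒   g'(x) = 1/sqrt(1 - x^2)
  lim(x→0) f'(x)/g'(x) = lim(x→0) (1 - tanh(x)^2)/(1/sqrt(1 - x^2))
  = 1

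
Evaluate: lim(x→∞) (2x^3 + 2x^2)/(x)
This is an ∞/∞ indeterminate form.

Apply L'Hôpital's rule: differentiate numerator and denominator separately.
  f(x) = 2·x^3 + 2·x^2   ⇒   f'(x) = 6·x^2 + 4·x
  g(x) = x   ⇒   g'(x) = 1
  lim(x→∞) f'(x)/g'(x) = lim(x→∞) (6·x^2 + 4·x)/(1)
  = ∞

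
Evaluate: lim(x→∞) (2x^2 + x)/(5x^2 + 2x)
This is an ∞/∞ indeterminate form.

Apply L'Hôpital's rule: differentiate numerator and denominator separately.
  f(x) = 2·x^2 + x   ⇒   f'(x) = 4·x + 1
  g(x) = 5·x^2 + 2·x   ⇒   g'(x) = 10·x + 2
  lim(x→∞) f'(x)/g'(x) = lim(x→∞) (4·x + 1)/(10·x + 2)
  = 2/5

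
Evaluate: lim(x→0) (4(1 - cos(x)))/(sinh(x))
This is a 0/0 indeterminate form.

Apply L'Hôpital's rule: differentiate numerator and denominator separately.
  f(x) = 4 - 4·cos(x)   ⇒   f'(x) = 4·sin(x)
  g(x) = sinh(x)   ⇒   g'(x) = cosh(x)
  lim(x→0) f'(x)/g'(x) = lim(x→0) (4·sin(x))/(cosh(x))
  = 0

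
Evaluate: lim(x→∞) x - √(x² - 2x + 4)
This is an ∞-∞ indeterminate form.

Combine fractions or rationalize to convert ∞-∞ to 0/0 form:
  lim(x→∞) x - √(x² - 2x + 4) = 1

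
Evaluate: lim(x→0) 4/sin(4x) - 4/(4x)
This is an ∞-∞ indeterminate form.

Combine fractions or rationalize to convert ∞-∞ to 0/0 form:
  lim(x→0) 4/sin(4x) - 4/(4x) = 0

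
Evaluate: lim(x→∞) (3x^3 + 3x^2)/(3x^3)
This is an ∞/∞ indeterminate form.

Apply L'Hôpital's rule: differentiate numerator and denominator separately.
  f(x) = 3·x^3 + 3·x^2   ⇒   f'(x) = 9·x^2 + 6·x
  g(x) = 3·x^3   ⇒   g'(x) = 9·x^2
  lim(x→∞) f'(x)/g'(x) = lim(x→∞) (9·x^2 + 6·x)/(9·x^2)
  = 1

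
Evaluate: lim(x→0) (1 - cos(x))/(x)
This is a 0/0 indeterminate form.

Apply L'Hôpital's rule: differentiate numerator and denominator separately.
  f(x) = 1 - cos(x)   ⇒   f'(x) = sin(x)
  g(x) = x   ⇒   g'(x) = 1
  lim(x→0) f'(x)/g'(x) = lim(x→0) (sin(x))/(1)
  = 0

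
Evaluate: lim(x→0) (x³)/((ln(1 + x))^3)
This is a 0/0 indeterminate form.

Apply L'Hôpital's rule: differentiate numerator and denominator separately.
  f(x) = x^3   ⇒   f'(x) = 3·x^2
  g(x) = ln(x + 1)^3   ⇒   g'(x) = 3·ln(x + 1)^2/(x + 1)
  lim(x→0) f'(x)/g'(x) = lim(x→0) (3·x^2)/(3·ln(x + 1)^2/(x + 1))
  = 1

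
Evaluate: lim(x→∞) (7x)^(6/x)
This is an exponential indeterminate form.

For exponential indeterminate forms, take the natural log:
  Let L = lim(x→∞) (7x)^(6/x)
  Then ln(L) = lim(x→∞) [exponent × ln(base)]
  Evaluate using L'Hôpital or standard limits, then exponentiate.
  L = 1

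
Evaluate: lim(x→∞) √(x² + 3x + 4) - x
This is an ∞-∞ indeterminate form.

Combine fractions or rationalize to convert ∞-∞ to 0/0 form:
  lim(x→∞) √(x² + 3x + 4) - x = 3/2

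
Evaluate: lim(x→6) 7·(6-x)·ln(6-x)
This is a 0·∞ indeterminate form.

Rewrite 0·∞ as a quotient (0/0 or ∞/∞ form), then apply L'Hôpital's rule:
  lim(x→6) 7·(6-x)·ln(6-x) = 0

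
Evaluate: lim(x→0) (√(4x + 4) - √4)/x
This is a standard limit.

Factor or rationalize the expression:
  lim(x→0) (√(4x + 4) - √4)/x = 1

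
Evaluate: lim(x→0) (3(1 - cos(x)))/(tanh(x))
This is a 0/0 indeterminate form.

Apply L'Hôpital's rule: differentiate numerator and denominator separately.
  f(x) = 3 - 3·cos(x)   ⇒   f'(x) = 3·sin(x)
  g(x) = tanh(x)   ⇒   g'(x) = 1 - tanh(x)^2
  lim(x→0) f'(x)/g'(x) = lim(x→0) (3·sin(x))/(1 - tanh(x)^2)
  = 0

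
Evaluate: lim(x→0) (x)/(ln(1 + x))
This is a 0/0 indeterminate form.

Apply L'Hôpital's rule: differentiate numerator and denominator separately.
  f(x) = x   ⇒   f'(x) = 1
  g(x) = ln(x + 1)   ⇒   g'(x) = 1/(x + 1)
  lim(x→0) f'(x)/g'(x) = lim(x→0) (1)/(1/(x + 1))
  = 1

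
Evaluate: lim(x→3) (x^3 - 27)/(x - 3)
This is a standard limit.

Factor or rationalize the expression:
  lim(x→3) (x^3 - 27)/(x - 3) = 27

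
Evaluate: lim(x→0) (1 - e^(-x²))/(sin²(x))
This is a 0/0 indeterminate form.

Apply L'Hôpital's rule: differentiate numerator and denominator separately.
  f(x) = 1 - e^(-x^2)   ⇒   f'(x) = 2·x·e^(-x^2)
  g(x) = sin(x)^2   ⇒   g'(x) = 2·sin(x)·cos(x)
  lim(x→0) f'(x)/g'(x) = lim(x→0) (2·x·e^(-x^2))/(2·sin(x)·cos(x))
  = 1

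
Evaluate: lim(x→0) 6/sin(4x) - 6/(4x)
This is an ∞-∞ indeterminate form.

Combine fractions or rationalize to convert ∞-∞ to 0/0 form:
  lim(x→0) 6/sin(4x) - 6/(4x) = 0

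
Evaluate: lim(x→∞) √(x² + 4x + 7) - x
This is an ∞-∞ indeterminate form.

Combine fractions or rationalize to convert ∞-∞ to 0/0 form:
  lim(x→∞) √(x² + 4x + 7) - x = 2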